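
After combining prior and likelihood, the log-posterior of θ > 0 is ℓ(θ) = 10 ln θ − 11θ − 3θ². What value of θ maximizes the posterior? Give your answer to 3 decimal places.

θ̂_MAP = 0.667

ℓ'(θ) = 10/θ − 11 − 6θ. Setting this to zero and multiplying by θ: 6θ² + 11θ − 10 = 0.
θ = (−11 + √(11² + 4·6·10)) / (2·6) = (−11 + √361) / 12 = (−11 + 19)/12 = 2/3.
ℓ''(θ) = −10/θ² − 6 < 0, confirming a maximum.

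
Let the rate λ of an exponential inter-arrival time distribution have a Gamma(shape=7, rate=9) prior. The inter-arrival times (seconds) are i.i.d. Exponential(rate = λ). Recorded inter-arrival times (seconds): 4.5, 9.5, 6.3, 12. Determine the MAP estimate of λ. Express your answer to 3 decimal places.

The Exponential(rate=λ) likelihood is ∝ λ^n e^(−λΣtᵢ). Here n = 4 and Σtᵢ = 4.5 + 9.5 + 6.3 + 12 = 32.3.
Posterior ∝ λ^6e^(−9λ) · λ^4e^(−32.3λ) = λ^10e^(−41.3λ), i.e. Gamma(11, 41.3).
Mode = (a−1)/b = 10/41.3 ≈ 0.242.

λ̂_MAP = 0.242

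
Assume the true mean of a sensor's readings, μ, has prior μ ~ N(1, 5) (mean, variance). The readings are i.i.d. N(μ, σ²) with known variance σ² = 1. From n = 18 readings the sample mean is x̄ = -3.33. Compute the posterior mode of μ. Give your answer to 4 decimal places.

n = 18, x̄ = -3.33.
For a Normal prior and Normal likelihood with known variance, the posterior is Normal; its mode equals its mean, the precision-weighted average.
Prior precision 1/σ₀² = 1/5 = 0.2; data precision n/σ² = 18/1 = 18.
μ̂ = (0.2·1 + 18·(-3.33)) / (0.2 + 18) = (-59.74)/18.2 = -2987/910 ≈ -3.2824.

μ̂_MAP = -3.2824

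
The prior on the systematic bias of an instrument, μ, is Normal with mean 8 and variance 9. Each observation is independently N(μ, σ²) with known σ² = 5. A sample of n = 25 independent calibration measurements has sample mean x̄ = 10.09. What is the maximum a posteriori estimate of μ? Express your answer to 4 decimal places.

n = 25, x̄ = 10.09.
For a Normal prior and Normal likelihood with known variance, the posterior is Normal; its mode equals its mean, the precision-weighted average.
Prior precision 1/σ₀² = 1/9; data precision n/σ² = 25/5 = 5.
μ̂ = ((1/9)·8 + 5·10.09) / (1/9 + 5) = (9241/180)/(46/9) = 9241/920 ≈ 10.0446.

μ̂_MAP = 10.0446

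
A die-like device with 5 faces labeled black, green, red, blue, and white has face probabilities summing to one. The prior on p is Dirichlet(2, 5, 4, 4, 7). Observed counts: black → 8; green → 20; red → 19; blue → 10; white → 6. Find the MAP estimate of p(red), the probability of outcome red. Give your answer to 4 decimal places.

MAP estimate of p(red) = 0.2750

The posterior is Dirichlet(αᵢ + nᵢ) = Dirichlet(10, 25, 23, 14, 13).
For a Dirichlet(a₁,…,a_K) with all aᵢ > 1, the mode has j-th component (aⱼ − 1)/(Σaᵢ − K).
Here Σaᵢ = 85 and K = 5, so p(red) = (23 − 1)/(85 − 5) = 22/80 ≈ 0.2750.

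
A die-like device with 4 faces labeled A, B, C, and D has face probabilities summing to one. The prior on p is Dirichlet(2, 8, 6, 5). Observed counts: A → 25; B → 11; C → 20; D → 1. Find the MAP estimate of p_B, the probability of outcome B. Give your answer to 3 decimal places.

MAP estimate of p_B = 0.243

The posterior is Dirichlet(αᵢ + nᵢ) = Dirichlet(27, 19, 26, 6).
For a Dirichlet(a₁,…,a_K) with all aᵢ > 1, the mode has j-th component (aⱼ − 1)/(Σaᵢ − K).
Here Σaᵢ = 78 and K = 4, so p_B = (19 − 1)/(78 − 4) = 18/74 ≈ 0.243.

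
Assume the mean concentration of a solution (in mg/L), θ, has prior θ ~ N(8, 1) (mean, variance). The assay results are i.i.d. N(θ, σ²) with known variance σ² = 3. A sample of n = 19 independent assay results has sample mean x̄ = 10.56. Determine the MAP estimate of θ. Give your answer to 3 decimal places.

n = 19, x̄ = 10.56.
For a Normal prior and Normal likelihood with known variance, the posterior is Normal; its mode equals its mean, the precision-weighted average.
Prior precision 1/σ₀² = 1/1 = 1; data precision n/σ² = 19/3.
θ̂ = (1·8 + (19/3)·10.56) / (1 + 19/3) = 74.88/(22/3) = 2808/275 ≈ 10.211.

θ̂_MAP = 10.211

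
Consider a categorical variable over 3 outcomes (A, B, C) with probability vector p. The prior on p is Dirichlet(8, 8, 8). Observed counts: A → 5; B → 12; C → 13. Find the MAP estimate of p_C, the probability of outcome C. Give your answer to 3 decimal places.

MAP estimate of p_C = 0.392

The posterior is Dirichlet(αᵢ + nᵢ) = Dirichlet(13, 20, 21).
For a Dirichlet(a₁,…,a_K) with all aᵢ > 1, the mode has j-th component (aⱼ − 1)/(Σaᵢ − K).
Here Σaᵢ = 54 and K = 3, so p_C = (21 − 1)/(54 − 3) = 20/51 ≈ 0.392.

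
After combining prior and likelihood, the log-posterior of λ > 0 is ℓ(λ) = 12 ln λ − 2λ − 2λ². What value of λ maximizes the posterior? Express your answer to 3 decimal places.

ℓ'(λ) = 12/λ − 2 − 4λ. Setting this to zero and multiplying by λ: 4λ² + 2λ − 12 = 0.
λ = (−2 + √(2² + 4·4·12)) / (2·4) = (−2 + √196) / 8 = (−2 + 14)/8 = 3/2.
ℓ''(λ) = −12/λ² − 4 < 0, confirming a maximum.

λ̂_MAP = 1.500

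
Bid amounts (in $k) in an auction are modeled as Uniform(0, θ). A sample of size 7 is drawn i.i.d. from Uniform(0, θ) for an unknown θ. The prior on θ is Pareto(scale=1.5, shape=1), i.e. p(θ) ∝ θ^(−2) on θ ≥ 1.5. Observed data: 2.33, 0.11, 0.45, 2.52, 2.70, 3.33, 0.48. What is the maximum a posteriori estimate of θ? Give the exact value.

The Uniform(0, θ) likelihood is θ^(−n) for θ ≥ max(xᵢ), zero otherwise. Here max(xᵢ) = 3.33.
Posterior ∝ θ^(−2) · θ^(−7) = θ^(−9) on θ ≥ max(1.5, 3.33) = 3.33.
This density is strictly decreasing in θ, so the posterior mode lies at the lower boundary of the support.

θ̂_MAP = 3.33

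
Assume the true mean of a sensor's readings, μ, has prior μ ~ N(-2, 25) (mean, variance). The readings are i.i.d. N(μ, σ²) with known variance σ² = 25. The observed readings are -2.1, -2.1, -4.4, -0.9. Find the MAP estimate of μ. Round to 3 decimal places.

μ̂_MAP = -2.300

n = 4; x̄ = ((-2.1) + (-2.1) + (-4.4) + (-0.9))/4 = -9.5/4 = -2.375.
For a Normal prior and Normal likelihood with known variance, the posterior is Normal; its mode equals its mean, the precision-weighted average.
Prior precision 1/σ₀² = 1/25 = 0.04; data precision n/σ² = 4/25 = 0.16.
μ̂ = (0.04·(-2) + 0.16·(-2.375)) / (0.04 + 0.16) = (-0.46)/0.2 = -2.300.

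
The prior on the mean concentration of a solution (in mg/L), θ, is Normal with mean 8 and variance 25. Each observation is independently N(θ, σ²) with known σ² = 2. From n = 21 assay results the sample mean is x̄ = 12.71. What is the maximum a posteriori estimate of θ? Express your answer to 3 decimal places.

n = 21, x̄ = 12.71.
For a Normal prior and Normal likelihood with known variance, the posterior is Normal; its mode equals its mean, the precision-weighted average.
Prior precision 1/σ₀² = 1/25 = 0.04; data precision n/σ² = 21/2 = 10.5.
θ̂ = (0.04·8 + 10.5·12.71) / (0.04 + 10.5) = 133.775/10.54 = 26755/2108 ≈ 12.692.

θ̂_MAP = 12.692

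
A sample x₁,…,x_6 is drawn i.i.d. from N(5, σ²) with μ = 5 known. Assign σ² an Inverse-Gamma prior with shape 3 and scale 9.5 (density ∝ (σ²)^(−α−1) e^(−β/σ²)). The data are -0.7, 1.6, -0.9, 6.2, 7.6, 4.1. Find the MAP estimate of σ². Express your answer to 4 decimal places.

σ̂²_MAP = 7.6336

Sum of squared deviations about the known mean: SS = (-0.7−5)² + (1.6−5)² + (-0.9−5)² + (6.2−5)² + (7.6−5)² + (4.1−5)² = 87.87.
The Normal likelihood contributes (σ²)^(−n/2) exp(−SS/(2σ²)), so the posterior is Inverse-Gamma(α + n/2, β + SS/2) = Inverse-Gamma(6, 53.435).
The mode of Inverse-Gamma(a, b) is b/(a+1) = 53.435/7 ≈ 7.6336.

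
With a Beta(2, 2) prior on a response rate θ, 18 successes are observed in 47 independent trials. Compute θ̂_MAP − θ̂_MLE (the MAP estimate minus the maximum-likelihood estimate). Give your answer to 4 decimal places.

Posterior is Beta(20, 31); MAP = (20−1)/(51−2) = 19/49 ≈ 0.38776.
MLE ignores the prior: θ̂_MLE = k/n = 18/47 ≈ 0.38298.
Difference = 19/49 − 18/47 = 11/2303 ≈ 0.0048.

MAP − MLE = 0.0048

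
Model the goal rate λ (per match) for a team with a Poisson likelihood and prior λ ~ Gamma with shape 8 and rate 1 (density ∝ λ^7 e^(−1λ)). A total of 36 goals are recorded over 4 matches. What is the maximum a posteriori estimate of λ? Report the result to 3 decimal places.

Σxᵢ = 36, n = 4.
Posterior ∝ λ^7e^(−1λ) · λ^36e^(−4λ) = λ^43e^(−5λ), i.e. Gamma(shape=44, rate=5).
The mode of a Gamma(a, b) with a ≥ 1 (shape–rate) is (a−1)/b = 43/5 ≈ 8.600.

λ̂_MAP = 8.600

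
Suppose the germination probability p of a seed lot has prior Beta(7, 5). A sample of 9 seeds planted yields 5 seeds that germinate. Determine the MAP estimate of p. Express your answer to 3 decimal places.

Prior: Beta(7, 5).
Data: 5 successes in 9 trials. The binomial likelihood contributes p^5(1−p)^4, so the posterior is Beta(7+5, 5+4) = Beta(12, 9).
For Beta(a, b) with a, b > 1 the mode is (a−1)/(a+b−2) = 11/19 ≈ 0.579.

p̂_MAP = 0.579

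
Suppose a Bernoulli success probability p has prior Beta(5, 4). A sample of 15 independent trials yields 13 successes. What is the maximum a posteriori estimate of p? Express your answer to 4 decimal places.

p̂_MAP = 0.7727

Prior: Beta(5, 4).
Data: 13 successes in 15 trials. The binomial likelihood contributes p^13(1−p)^2, so the posterior is Beta(5+13, 4+2) = Beta(18, 6).
For Beta(a, b) with a, b > 1 the mode is (a−1)/(a+b−2) = 17/22 ≈ 0.7727.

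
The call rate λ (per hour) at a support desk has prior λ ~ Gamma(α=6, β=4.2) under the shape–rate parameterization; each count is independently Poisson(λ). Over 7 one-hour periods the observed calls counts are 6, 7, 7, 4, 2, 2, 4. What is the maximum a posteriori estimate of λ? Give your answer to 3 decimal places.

Σxᵢ = 6+7+7+4+2+2+4 = 32, with n = 7.
Posterior ∝ λ^5e^(−4.2λ) · λ^32e^(−7λ) = λ^37e^(−11.2λ), i.e. Gamma(shape=38, rate=11.2).
The mode of a Gamma(a, b) with a ≥ 1 (shape–rate) is (a−1)/b = 37/11.2 ≈ 3.304.

λ̂_MAP = 3.304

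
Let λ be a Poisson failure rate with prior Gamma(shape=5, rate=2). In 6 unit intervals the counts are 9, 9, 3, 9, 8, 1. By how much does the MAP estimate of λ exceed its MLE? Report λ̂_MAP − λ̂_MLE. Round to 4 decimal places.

MAP − MLE = -1.1250

Σxᵢ = 39. Posterior is Gamma(44, 8); MAP = (44−1)/8 = 43/8 ≈ 5.37500.
MLE = x̄ = 39/6 ≈ 6.50000.
Difference = 43/8 − 39/6 = -9/8 ≈ -1.1250.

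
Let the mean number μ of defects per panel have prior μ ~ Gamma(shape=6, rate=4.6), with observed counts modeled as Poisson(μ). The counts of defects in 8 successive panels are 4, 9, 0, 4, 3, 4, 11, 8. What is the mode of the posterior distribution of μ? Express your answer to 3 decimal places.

Σxᵢ = 4+9+0+4+3+4+11+8 = 43, with n = 8.
Posterior ∝ μ^5e^(−4.6μ) · μ^43e^(−8μ) = μ^48e^(−12.6μ), i.e. Gamma(shape=49, rate=12.6).
The mode of a Gamma(a, b) with a ≥ 1 (shape–rate) is (a−1)/b = 48/12.6 ≈ 3.810.

μ̂_MAP = 3.810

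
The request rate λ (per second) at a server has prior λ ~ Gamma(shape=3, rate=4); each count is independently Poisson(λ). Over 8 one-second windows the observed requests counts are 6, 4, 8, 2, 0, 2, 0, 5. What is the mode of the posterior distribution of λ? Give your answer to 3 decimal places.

Σxᵢ = 6+4+8+2+0+2+0+5 = 27, with n = 8.
Posterior ∝ λ^2e^(−4λ) · λ^27e^(−8λ) = λ^29e^(−12λ), i.e. Gamma(shape=30, rate=12).
The mode of a Gamma(a, b) with a ≥ 1 (shape–rate) is (a−1)/b = 29/12 ≈ 2.417.

λ̂_MAP = 2.417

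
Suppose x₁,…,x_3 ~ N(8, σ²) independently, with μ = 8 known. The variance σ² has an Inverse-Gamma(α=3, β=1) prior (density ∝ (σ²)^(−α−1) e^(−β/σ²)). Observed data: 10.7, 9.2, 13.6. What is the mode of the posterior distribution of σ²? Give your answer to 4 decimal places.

Sum of squared deviations about the known mean: SS = (10.7−8)² + (9.2−8)² + (13.6−8)² = 40.09.
The Normal likelihood contributes (σ²)^(−n/2) exp(−SS/(2σ²)), so the posterior is Inverse-Gamma(α + n/2, β + SS/2) = Inverse-Gamma(4.5, 21.045).
The mode of Inverse-Gamma(a, b) is b/(a+1) = 21.045/5.5 ≈ 3.8264.

σ̂²_MAP = 3.8264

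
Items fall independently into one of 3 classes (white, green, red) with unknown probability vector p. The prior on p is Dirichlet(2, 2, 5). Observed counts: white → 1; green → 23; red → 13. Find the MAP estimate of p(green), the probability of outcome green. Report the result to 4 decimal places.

MAP estimate of p(green) = 0.5581

The posterior is Dirichlet(αᵢ + nᵢ) = Dirichlet(3, 25, 18).
For a Dirichlet(a₁,…,a_K) with all aᵢ > 1, the mode has j-th component (aⱼ − 1)/(Σaᵢ − K).
Here Σaᵢ = 46 and K = 3, so p(green) = (25 − 1)/(46 − 3) = 24/43 ≈ 0.5581.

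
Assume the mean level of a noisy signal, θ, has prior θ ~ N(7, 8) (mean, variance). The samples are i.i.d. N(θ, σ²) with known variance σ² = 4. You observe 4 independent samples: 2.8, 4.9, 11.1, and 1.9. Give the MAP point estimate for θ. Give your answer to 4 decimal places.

n = 4; x̄ = (2.8 + 4.9 + 11.1 + 1.9)/4 = 20.7/4 = 5.175.
For a Normal prior and Normal likelihood with known variance, the posterior is Normal; its mode equals its mean, the precision-weighted average.
Prior precision 1/σ₀² = 1/8 = 0.125; data precision n/σ² = 4/4 = 1.
θ̂ = (0.125·7 + 1·5.175) / (0.125 + 1) = 6.05/1.125 = 242/45 ≈ 5.3778.

θ̂_MAP = 5.3778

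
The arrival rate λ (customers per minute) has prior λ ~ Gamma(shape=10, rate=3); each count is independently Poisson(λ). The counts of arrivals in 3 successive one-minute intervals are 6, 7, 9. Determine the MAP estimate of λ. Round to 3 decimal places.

Σxᵢ = 6+7+9 = 22, with n = 3.
Posterior ∝ λ^9e^(−3λ) · λ^22e^(−3λ) = λ^31e^(−6λ), i.e. Gamma(shape=32, rate=6).
The mode of a Gamma(a, b) with a ≥ 1 (shape–rate) is (a−1)/b = 31/6 ≈ 5.167.

λ̂_MAP = 5.167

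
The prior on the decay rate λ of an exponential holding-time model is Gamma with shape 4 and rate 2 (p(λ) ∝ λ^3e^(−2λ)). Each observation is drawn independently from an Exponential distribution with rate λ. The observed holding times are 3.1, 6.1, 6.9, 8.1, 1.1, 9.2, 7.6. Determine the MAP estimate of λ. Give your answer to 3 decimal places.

The Exponential(rate=λ) likelihood is ∝ λ^n e^(−λΣtᵢ). Here n = 7 and Σtᵢ = 3.1 + 6.1 + 6.9 + 8.1 + 1.1 + 9.2 + 7.6 = 42.1.
Posterior ∝ λ^3e^(−2λ) · λ^7e^(−42.1λ) = λ^10e^(−44.1λ), i.e. Gamma(11, 44.1).
Mode = (a−1)/b = 10/44.1 ≈ 0.227.

λ̂_MAP = 0.227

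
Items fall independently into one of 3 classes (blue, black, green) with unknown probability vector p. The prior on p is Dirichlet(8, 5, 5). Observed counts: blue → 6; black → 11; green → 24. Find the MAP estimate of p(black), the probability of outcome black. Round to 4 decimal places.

MAP estimate of p(black) = 0.2679

The posterior is Dirichlet(αᵢ + nᵢ) = Dirichlet(14, 16, 29).
For a Dirichlet(a₁,…,a_K) with all aᵢ > 1, the mode has j-th component (aⱼ − 1)/(Σaᵢ − K).
Here Σaᵢ = 59 and K = 3, so p(black) = (16 − 1)/(59 − 3) = 15/56 ≈ 0.2679.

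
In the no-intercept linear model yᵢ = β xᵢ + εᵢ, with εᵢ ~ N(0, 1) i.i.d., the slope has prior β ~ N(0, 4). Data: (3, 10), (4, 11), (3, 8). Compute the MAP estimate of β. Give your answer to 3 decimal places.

β̂_MAP = 2.861

log p(β | y) = −Σ(yᵢ − βxᵢ)²/(2·1) − β²/(2·4) + const.
Setting the derivative to zero: Σxᵢ(yᵢ − βxᵢ)/1 − β/4 = 0, so β = Σxᵢyᵢ / (Σxᵢ² + σ²/τ²).
Σxᵢyᵢ = 3·10 + 4·11 + 3·8 = 98; Σxᵢ² = 34; σ²/τ² = 0.25.
β̂_MAP = 98 / (34 + 0.25) = 98/34.25 ≈ 2.861.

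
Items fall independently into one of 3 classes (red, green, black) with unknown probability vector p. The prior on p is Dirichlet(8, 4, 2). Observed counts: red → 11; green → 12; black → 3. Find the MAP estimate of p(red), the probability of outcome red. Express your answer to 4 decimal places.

The posterior is Dirichlet(αᵢ + nᵢ) = Dirichlet(19, 16, 5).
For a Dirichlet(a₁,…,a_K) with all aᵢ > 1, the mode has j-th component (aⱼ − 1)/(Σaᵢ − K).
Here Σaᵢ = 40 and K = 3, so p(red) = (19 − 1)/(40 − 3) = 18/37 ≈ 0.4865.

MAP estimate of p(red) = 0.4865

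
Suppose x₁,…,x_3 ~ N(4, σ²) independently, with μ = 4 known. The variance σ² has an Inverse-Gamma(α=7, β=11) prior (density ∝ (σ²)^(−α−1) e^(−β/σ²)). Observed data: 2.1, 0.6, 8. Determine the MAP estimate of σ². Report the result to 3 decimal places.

σ̂²_MAP = 2.798

Sum of squared deviations about the known mean: SS = (2.1−4)² + (0.6−4)² + (8−4)² = 31.17.
The Normal likelihood contributes (σ²)^(−n/2) exp(−SS/(2σ²)), so the posterior is Inverse-Gamma(α + n/2, β + SS/2) = Inverse-Gamma(8.5, 26.585).
The mode of Inverse-Gamma(a, b) is b/(a+1) = 26.585/9.5 ≈ 2.798.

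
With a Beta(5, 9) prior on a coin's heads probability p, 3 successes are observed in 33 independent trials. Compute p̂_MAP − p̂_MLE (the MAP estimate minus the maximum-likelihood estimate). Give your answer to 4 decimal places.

MAP − MLE = 0.0646

Posterior is Beta(8, 39); MAP = (8−1)/(47−2) = 7/45 ≈ 0.15556.
MLE ignores the prior: p̂_MLE = k/n = 3/33 ≈ 0.09091.
Difference = 7/45 − 3/33 = 32/495 ≈ 0.0646.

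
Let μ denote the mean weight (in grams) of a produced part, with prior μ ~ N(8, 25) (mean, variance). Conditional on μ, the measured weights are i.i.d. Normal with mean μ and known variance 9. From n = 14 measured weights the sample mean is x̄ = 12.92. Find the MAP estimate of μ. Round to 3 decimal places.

n = 14, x̄ = 12.92.
For a Normal prior and Normal likelihood with known variance, the posterior is Normal; its mode equals its mean, the precision-weighted average.
Prior precision 1/σ₀² = 1/25 = 0.04; data precision n/σ² = 14/9.
μ̂ = (0.04·8 + (14/9)·12.92) / (0.04 + 14/9) = (4594/225)/(359/225) = 4594/359 ≈ 12.797.

μ̂_MAP = 12.797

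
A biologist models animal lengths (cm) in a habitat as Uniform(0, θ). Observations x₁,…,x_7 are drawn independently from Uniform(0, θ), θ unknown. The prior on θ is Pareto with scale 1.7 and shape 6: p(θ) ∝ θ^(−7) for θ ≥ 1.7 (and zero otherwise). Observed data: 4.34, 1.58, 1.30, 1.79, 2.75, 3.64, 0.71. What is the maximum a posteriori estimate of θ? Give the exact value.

θ̂_MAP = 4.34

The Uniform(0, θ) likelihood is θ^(−n) for θ ≥ max(xᵢ), zero otherwise. Here max(xᵢ) = 4.34.
Posterior ∝ θ^(−7) · θ^(−7) = θ^(−14) on θ ≥ max(1.7, 4.34) = 4.34.
This density is strictly decreasing in θ, so the posterior mode lies at the lower boundary of the support.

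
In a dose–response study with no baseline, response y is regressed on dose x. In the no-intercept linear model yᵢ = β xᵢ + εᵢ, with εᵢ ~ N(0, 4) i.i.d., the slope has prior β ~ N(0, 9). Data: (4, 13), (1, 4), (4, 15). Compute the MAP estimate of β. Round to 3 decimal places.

β̂_MAP = 3.468

log p(β | y) = −Σ(yᵢ − βxᵢ)²/(2·4) − β²/(2·9) + const.
Setting the derivative to zero: Σxᵢ(yᵢ − βxᵢ)/4 − β/9 = 0, so β = Σxᵢyᵢ / (Σxᵢ² + σ²/τ²).
Σxᵢyᵢ = 4·13 + 1·4 + 4·15 = 116; Σxᵢ² = 33; σ²/τ² = 4/9.
β̂_MAP = 116 / (33 + 4/9) = 116/(301/9) = 1044/301 ≈ 3.468.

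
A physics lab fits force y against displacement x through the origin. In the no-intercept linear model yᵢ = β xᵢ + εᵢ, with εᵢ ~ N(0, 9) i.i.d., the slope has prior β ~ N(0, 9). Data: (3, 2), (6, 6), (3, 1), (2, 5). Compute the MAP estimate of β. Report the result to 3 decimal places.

β̂_MAP = 0.932

log p(β | y) = −Σ(yᵢ − βxᵢ)²/(2·9) − β²/(2·9) + const.
Setting the derivative to zero: Σxᵢ(yᵢ − βxᵢ)/9 − β/9 = 0, so β = Σxᵢyᵢ / (Σxᵢ² + σ²/τ²).
Σxᵢyᵢ = 3·2 + 6·6 + 3·1 + 2·5 = 55; Σxᵢ² = 58; σ²/τ² = 1.
β̂_MAP = 55 / (58 + 1) = 55/59 ≈ 0.932.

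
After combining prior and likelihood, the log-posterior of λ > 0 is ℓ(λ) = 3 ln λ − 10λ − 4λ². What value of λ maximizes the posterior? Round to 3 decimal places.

ℓ'(λ) = 3/λ − 10 − 8λ. Setting this to zero and multiplying by λ: 8λ² + 10λ − 3 = 0.
λ = (−10 + √(10² + 4·8·3)) / (2·8) = (−10 + √196) / 16 = (−10 + 14)/16 = 1/4.
ℓ''(λ) = −3/λ² − 8 < 0, confirming a maximum.

λ̂_MAP = 0.250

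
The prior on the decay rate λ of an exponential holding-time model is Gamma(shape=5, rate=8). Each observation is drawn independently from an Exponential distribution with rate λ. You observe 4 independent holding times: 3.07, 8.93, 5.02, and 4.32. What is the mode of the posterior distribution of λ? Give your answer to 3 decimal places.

The Exponential(rate=λ) likelihood is ∝ λ^n e^(−λΣtᵢ). Here n = 4 and Σtᵢ = 3.07 + 8.93 + 5.02 + 4.32 = 21.34.
Posterior ∝ λ^4e^(−8λ) · λ^4e^(−21.34λ) = λ^8e^(−29.34λ), i.e. Gamma(9, 29.34).
Mode = (a−1)/b = 8/29.34 ≈ 0.273.

λ̂_MAP = 0.273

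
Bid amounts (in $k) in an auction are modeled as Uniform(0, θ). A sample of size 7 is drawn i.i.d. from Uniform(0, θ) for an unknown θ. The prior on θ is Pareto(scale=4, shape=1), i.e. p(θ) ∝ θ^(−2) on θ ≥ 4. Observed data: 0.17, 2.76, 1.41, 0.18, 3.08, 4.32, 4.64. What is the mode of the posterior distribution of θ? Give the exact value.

The Uniform(0, θ) likelihood is θ^(−n) for θ ≥ max(xᵢ), zero otherwise. Here max(xᵢ) = 4.64.
Posterior ∝ θ^(−2) · θ^(−7) = θ^(−9) on θ ≥ max(4, 4.64) = 4.64.
This density is strictly decreasing in θ, so the posterior mode lies at the lower boundary of the support.

θ̂_MAP = 4.64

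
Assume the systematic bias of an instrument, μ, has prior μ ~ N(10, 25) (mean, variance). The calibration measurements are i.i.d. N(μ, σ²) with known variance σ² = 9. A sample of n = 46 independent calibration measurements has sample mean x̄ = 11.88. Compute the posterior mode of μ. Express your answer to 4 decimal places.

μ̂_MAP = 11.8654

n = 46, x̄ = 11.88.
For a Normal prior and Normal likelihood with known variance, the posterior is Normal; its mode equals its mean, the precision-weighted average.
Prior precision 1/σ₀² = 1/25 = 0.04; data precision n/σ² = 46/9.
μ̂ = (0.04·10 + (46/9)·11.88) / (0.04 + 46/9) = 61.12/(1159/225) = 13752/1159 ≈ 11.8654.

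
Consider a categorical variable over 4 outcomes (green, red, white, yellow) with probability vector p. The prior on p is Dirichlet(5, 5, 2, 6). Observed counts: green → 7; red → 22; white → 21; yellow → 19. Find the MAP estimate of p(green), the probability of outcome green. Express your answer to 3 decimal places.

MAP estimate of p(green) = 0.133

The posterior is Dirichlet(αᵢ + nᵢ) = Dirichlet(12, 27, 23, 25).
For a Dirichlet(a₁,…,a_K) with all aᵢ > 1, the mode has j-th component (aⱼ − 1)/(Σaᵢ − K).
Here Σaᵢ = 87 and K = 4, so p(green) = (12 − 1)/(87 − 4) = 11/83 ≈ 0.133.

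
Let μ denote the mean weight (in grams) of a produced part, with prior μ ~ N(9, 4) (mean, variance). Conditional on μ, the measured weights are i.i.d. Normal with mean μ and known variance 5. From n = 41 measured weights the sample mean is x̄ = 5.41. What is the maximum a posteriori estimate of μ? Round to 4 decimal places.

n = 41, x̄ = 5.41.
For a Normal prior and Normal likelihood with known variance, the posterior is Normal; its mode equals its mean, the precision-weighted average.
Prior precision 1/σ₀² = 1/4 = 0.25; data precision n/σ² = 41/5 = 8.2.
μ̂ = (0.25·9 + 8.2·5.41) / (0.25 + 8.2) = 46.612/8.45 = 23306/4225 ≈ 5.5162.

μ̂_MAP = 5.5162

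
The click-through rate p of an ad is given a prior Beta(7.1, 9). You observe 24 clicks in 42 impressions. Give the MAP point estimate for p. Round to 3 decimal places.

p̂_MAP = 0.537

Prior: Beta(7.1, 9).
Data: 24 successes in 42 trials. The binomial likelihood contributes p^24(1−p)^18, so the posterior is Beta(7.1+24, 9+18) = Beta(31.1, 27).
For Beta(a, b) with a, b > 1 the mode is (a−1)/(a+b−2) = 30.1/56.1 ≈ 0.537.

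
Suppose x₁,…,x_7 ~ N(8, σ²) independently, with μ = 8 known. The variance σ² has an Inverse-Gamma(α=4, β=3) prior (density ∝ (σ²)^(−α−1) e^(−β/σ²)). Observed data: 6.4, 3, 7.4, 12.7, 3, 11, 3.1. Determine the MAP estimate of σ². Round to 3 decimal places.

σ̂²_MAP = 6.707

Sum of squared deviations about the known mean: SS = (6.4−8)² + (3−8)² + (7.4−8)² + (12.7−8)² + (3−8)² + (11−8)² + (3.1−8)² = 108.02.
The Normal likelihood contributes (σ²)^(−n/2) exp(−SS/(2σ²)), so the posterior is Inverse-Gamma(α + n/2, β + SS/2) = Inverse-Gamma(7.5, 57.01).
The mode of Inverse-Gamma(a, b) is b/(a+1) = 57.01/8.5 ≈ 6.707.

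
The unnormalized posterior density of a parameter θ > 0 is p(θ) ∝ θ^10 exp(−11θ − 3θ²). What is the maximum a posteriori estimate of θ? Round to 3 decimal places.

θ̂_MAP = 0.667

ℓ'(θ) = 10/θ − 11 − 6θ. Setting this to zero and multiplying by θ: 6θ² + 11θ − 10 = 0.
θ = (−11 + √(11² + 4·6·10)) / (2·6) = (−11 + √361) / 12 = (−11 + 19)/12 = 2/3.
ℓ''(θ) = −10/θ² − 6 < 0, confirming a maximum.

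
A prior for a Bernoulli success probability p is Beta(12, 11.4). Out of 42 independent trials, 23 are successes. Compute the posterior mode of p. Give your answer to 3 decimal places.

Prior: Beta(12, 11.4).
Data: 23 successes in 42 trials. The binomial likelihood contributes p^23(1−p)^19, so the posterior is Beta(12+23, 11.4+19) = Beta(35, 30.4).
For Beta(a, b) with a, b > 1 the mode is (a−1)/(a+b−2) = 34/63.4 ≈ 0.536.

p̂_MAP = 0.536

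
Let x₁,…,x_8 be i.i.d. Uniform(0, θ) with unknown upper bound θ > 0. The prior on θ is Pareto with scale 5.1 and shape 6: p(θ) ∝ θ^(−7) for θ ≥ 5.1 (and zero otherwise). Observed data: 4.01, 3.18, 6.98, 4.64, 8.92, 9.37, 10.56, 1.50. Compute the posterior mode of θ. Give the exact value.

θ̂_MAP = 10.56

The Uniform(0, θ) likelihood is θ^(−n) for θ ≥ max(xᵢ), zero otherwise. Here max(xᵢ) = 10.56.
Posterior ∝ θ^(−7) · θ^(−8) = θ^(−15) on θ ≥ max(5.1, 10.56) = 10.56.
This density is strictly decreasing in θ, so the posterior mode lies at the lower boundary of the support.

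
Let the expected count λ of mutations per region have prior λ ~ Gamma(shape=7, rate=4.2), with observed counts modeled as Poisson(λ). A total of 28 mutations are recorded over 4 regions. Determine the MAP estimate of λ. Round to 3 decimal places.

λ̂_MAP = 4.146

Σxᵢ = 28, n = 4.
Posterior ∝ λ^6e^(−4.2λ) · λ^28e^(−4λ) = λ^34e^(−8.2λ), i.e. Gamma(shape=35, rate=8.2).
The mode of a Gamma(a, b) with a ≥ 1 (shape–rate) is (a−1)/b = 34/8.2 ≈ 4.146.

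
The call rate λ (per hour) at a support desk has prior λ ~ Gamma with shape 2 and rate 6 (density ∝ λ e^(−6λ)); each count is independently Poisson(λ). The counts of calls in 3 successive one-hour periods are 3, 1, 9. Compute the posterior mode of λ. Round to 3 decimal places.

λ̂_MAP = 1.556

Σxᵢ = 3+1+9 = 13, with n = 3.
Posterior ∝ λe^(−6λ) · λ^13e^(−3λ) = λ^14e^(−9λ), i.e. Gamma(shape=15, rate=9).
The mode of a Gamma(a, b) with a ≥ 1 (shape–rate) is (a−1)/b = 14/9 ≈ 1.556.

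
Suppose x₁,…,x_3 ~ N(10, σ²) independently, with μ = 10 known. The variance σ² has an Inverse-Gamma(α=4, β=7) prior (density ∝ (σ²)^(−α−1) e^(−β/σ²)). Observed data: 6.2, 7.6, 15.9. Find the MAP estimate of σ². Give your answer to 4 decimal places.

σ̂²_MAP = 5.3085

Sum of squared deviations about the known mean: SS = (6.2−10)² + (7.6−10)² + (15.9−10)² = 55.01.
The Normal likelihood contributes (σ²)^(−n/2) exp(−SS/(2σ²)), so the posterior is Inverse-Gamma(α + n/2, β + SS/2) = Inverse-Gamma(5.5, 34.505).
The mode of Inverse-Gamma(a, b) is b/(a+1) = 34.505/6.5 ≈ 5.3085.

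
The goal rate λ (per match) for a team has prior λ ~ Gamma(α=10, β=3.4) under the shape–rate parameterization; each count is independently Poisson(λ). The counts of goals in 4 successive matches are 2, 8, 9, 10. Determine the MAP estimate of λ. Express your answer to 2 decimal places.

λ̂_MAP = 5.14

Σxᵢ = 2+8+9+10 = 29, with n = 4.
Posterior ∝ λ^9e^(−3.4λ) · λ^29e^(−4λ) = λ^38e^(−7.4λ), i.e. Gamma(shape=39, rate=7.4).
The mode of a Gamma(a, b) with a ≥ 1 (shape–rate) is (a−1)/b = 38/7.4 ≈ 5.14.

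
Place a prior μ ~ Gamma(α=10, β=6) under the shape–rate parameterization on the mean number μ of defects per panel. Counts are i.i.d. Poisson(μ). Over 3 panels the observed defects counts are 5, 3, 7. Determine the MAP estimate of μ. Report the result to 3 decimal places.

Σxᵢ = 5+3+7 = 15, with n = 3.
Posterior ∝ μ^9e^(−6μ) · μ^15e^(−3μ) = μ^24e^(−9μ), i.e. Gamma(shape=25, rate=9).
The mode of a Gamma(a, b) with a ≥ 1 (shape–rate) is (a−1)/b = 24/9 ≈ 2.667.

μ̂_MAP = 2.667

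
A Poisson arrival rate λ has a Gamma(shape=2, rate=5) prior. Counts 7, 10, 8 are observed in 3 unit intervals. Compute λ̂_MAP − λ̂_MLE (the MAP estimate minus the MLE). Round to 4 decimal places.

MAP − MLE = -5.0833

Σxᵢ = 25. Posterior is Gamma(27, 8); MAP = (27−1)/8 = 26/8 ≈ 3.25000.
MLE = x̄ = 25/3 ≈ 8.33333.
Difference = 26/8 − 25/3 = -61/12 ≈ -5.0833.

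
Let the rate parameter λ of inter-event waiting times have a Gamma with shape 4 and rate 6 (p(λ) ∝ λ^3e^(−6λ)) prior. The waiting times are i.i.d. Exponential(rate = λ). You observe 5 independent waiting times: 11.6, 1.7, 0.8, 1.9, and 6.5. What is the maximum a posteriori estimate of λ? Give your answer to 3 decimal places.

The Exponential(rate=λ) likelihood is ∝ λ^n e^(−λΣtᵢ). Here n = 5 and Σtᵢ = 11.6 + 1.7 + 0.8 + 1.9 + 6.5 = 22.5.
Posterior ∝ λ^3e^(−6λ) · λ^5e^(−22.5λ) = λ^8e^(−28.5λ), i.e. Gamma(9, 28.5).
Mode = (a−1)/b = 8/28.5 ≈ 0.281.

λ̂_MAP = 0.281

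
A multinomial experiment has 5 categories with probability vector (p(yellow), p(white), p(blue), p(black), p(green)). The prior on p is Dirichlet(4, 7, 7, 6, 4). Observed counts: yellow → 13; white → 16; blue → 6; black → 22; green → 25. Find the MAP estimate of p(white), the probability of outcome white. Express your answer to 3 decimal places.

The posterior is Dirichlet(αᵢ + nᵢ) = Dirichlet(17, 23, 13, 28, 29).
For a Dirichlet(a₁,…,a_K) with all aᵢ > 1, the mode has j-th component (aⱼ − 1)/(Σaᵢ − K).
Here Σaᵢ = 110 and K = 5, so p(white) = (23 − 1)/(110 − 5) = 22/105 ≈ 0.210.

MAP estimate of p(white) = 0.210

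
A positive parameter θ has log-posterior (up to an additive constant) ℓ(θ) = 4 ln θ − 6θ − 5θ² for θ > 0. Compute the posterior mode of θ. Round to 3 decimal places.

θ̂_MAP = 0.400

ℓ'(θ) = 4/θ − 6 − 10θ. Setting this to zero and multiplying by θ: 10θ² + 6θ − 4 = 0.
θ = (−6 + √(6² + 4·10·4)) / (2·10) = (−6 + √196) / 20 = (−6 + 14)/20 = 2/5.
ℓ''(θ) = −4/θ² − 10 < 0, confirming a maximum.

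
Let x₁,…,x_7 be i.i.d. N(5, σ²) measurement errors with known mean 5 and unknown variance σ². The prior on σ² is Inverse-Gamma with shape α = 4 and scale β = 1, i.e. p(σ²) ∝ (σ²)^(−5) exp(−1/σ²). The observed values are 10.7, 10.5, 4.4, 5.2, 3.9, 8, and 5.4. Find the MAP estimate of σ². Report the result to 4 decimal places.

σ̂²_MAP = 4.4418

Sum of squared deviations about the known mean: SS = (10.7−5)² + (10.5−5)² + (4.4−5)² + (5.2−5)² + (3.9−5)² + (8−5)² + (5.4−5)² = 73.51.
The Normal likelihood contributes (σ²)^(−n/2) exp(−SS/(2σ²)), so the posterior is Inverse-Gamma(α + n/2, β + SS/2) = Inverse-Gamma(7.5, 37.755).
The mode of Inverse-Gamma(a, b) is b/(a+1) = 37.755/8.5 ≈ 4.4418.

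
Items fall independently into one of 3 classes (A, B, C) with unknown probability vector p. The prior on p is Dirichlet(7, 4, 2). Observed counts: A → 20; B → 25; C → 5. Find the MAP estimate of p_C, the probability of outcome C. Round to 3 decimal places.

The posterior is Dirichlet(αᵢ + nᵢ) = Dirichlet(27, 29, 7).
For a Dirichlet(a₁,…,a_K) with all aᵢ > 1, the mode has j-th component (aⱼ − 1)/(Σaᵢ − K).
Here Σaᵢ = 63 and K = 3, so p_C = (7 − 1)/(63 − 3) = 6/60 ≈ 0.100.

MAP estimate of p_C = 0.100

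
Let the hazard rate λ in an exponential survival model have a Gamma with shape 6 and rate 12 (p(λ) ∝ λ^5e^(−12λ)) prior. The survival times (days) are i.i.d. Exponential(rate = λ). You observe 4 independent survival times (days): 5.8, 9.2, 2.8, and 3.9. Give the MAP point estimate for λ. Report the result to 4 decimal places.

The Exponential(rate=λ) likelihood is ∝ λ^n e^(−λΣtᵢ). Here n = 4 and Σtᵢ = 5.8 + 9.2 + 2.8 + 3.9 = 21.7.
Posterior ∝ λ^5e^(−12λ) · λ^4e^(−21.7λ) = λ^9e^(−33.7λ), i.e. Gamma(10, 33.7).
Mode = (a−1)/b = 9/33.7 ≈ 0.2671.

λ̂_MAP = 0.2671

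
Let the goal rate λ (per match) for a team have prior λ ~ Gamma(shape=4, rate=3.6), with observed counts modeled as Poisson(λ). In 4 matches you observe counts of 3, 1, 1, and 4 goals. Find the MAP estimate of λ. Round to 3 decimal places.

λ̂_MAP = 1.579

Σxᵢ = 3+1+1+4 = 9, with n = 4.
Posterior ∝ λ^3e^(−3.6λ) · λ^9e^(−4λ) = λ^12e^(−7.6λ), i.e. Gamma(shape=13, rate=7.6).
The mode of a Gamma(a, b) with a ≥ 1 (shape–rate) is (a−1)/b = 12/7.6 ≈ 1.579.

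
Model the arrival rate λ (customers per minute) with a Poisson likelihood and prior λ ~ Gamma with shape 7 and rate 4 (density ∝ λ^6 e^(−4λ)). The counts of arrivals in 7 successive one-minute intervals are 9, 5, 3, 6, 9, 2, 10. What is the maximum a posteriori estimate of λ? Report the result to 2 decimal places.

λ̂_MAP = 4.55

Σxᵢ = 9+5+3+6+9+2+10 = 44, with n = 7.
Posterior ∝ λ^6e^(−4λ) · λ^44e^(−7λ) = λ^50e^(−11λ), i.e. Gamma(shape=51, rate=11).
The mode of a Gamma(a, b) with a ≥ 1 (shape–rate) is (a−1)/b = 50/11 ≈ 4.55.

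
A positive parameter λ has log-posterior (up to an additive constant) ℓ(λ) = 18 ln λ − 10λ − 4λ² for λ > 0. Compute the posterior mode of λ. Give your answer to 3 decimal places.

λ̂_MAP = 1.000

ℓ'(λ) = 18/λ − 10 − 8λ. Setting this to zero and multiplying by λ: 8λ² + 10λ − 18 = 0.
λ = (−10 + √(10² + 4·8·18)) / (2·8) = (−10 + √676) / 16 = (−10 + 26)/16 = 1.
ℓ''(λ) = −18/λ² − 8 < 0, confirming a maximum.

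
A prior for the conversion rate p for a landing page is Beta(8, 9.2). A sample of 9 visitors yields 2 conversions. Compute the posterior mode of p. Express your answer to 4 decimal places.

p̂_MAP = 0.3719

Prior: Beta(8, 9.2).
Data: 2 successes in 9 trials. The binomial likelihood contributes p^2(1−p)^7, so the posterior is Beta(8+2, 9.2+7) = Beta(10, 16.2).
For Beta(a, b) with a, b > 1 the mode is (a−1)/(a+b−2) = 9/24.2 ≈ 0.3719.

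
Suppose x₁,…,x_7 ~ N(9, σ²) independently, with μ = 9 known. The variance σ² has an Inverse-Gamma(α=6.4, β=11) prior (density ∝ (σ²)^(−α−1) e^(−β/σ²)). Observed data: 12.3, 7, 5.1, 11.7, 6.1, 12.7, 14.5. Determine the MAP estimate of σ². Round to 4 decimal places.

σ̂²_MAP = 5.1257

Sum of squared deviations about the known mean: SS = (12.3−9)² + (7−9)² + (5.1−9)² + (11.7−9)² + (6.1−9)² + (12.7−9)² + (14.5−9)² = 89.74.
The Normal likelihood contributes (σ²)^(−n/2) exp(−SS/(2σ²)), so the posterior is Inverse-Gamma(α + n/2, β + SS/2) = Inverse-Gamma(9.9, 55.87).
The mode of Inverse-Gamma(a, b) is b/(a+1) = 55.87/10.9 ≈ 5.1257.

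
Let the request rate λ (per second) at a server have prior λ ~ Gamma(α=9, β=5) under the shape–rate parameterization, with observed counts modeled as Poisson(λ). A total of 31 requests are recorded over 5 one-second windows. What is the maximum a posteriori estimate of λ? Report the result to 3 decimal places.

λ̂_MAP = 3.900

Σxᵢ = 31, n = 5.
Posterior ∝ λ^8e^(−5λ) · λ^31e^(−5λ) = λ^39e^(−10λ), i.e. Gamma(shape=40, rate=10).
The mode of a Gamma(a, b) with a ≥ 1 (shape–rate) is (a−1)/b = 39/10 ≈ 3.900.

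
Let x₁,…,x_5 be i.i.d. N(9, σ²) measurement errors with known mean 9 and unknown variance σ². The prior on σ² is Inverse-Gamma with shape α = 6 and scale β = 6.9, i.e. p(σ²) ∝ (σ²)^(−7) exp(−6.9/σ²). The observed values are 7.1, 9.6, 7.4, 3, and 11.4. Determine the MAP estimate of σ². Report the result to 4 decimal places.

Sum of squared deviations about the known mean: SS = (7.1−9)² + (9.6−9)² + (7.4−9)² + (3−9)² + (11.4−9)² = 48.29.
The Normal likelihood contributes (σ²)^(−n/2) exp(−SS/(2σ²)), so the posterior is Inverse-Gamma(α + n/2, β + SS/2) = Inverse-Gamma(8.5, 31.045).
The mode of Inverse-Gamma(a, b) is b/(a+1) = 31.045/9.5 ≈ 3.2679.

σ̂²_MAP = 3.2679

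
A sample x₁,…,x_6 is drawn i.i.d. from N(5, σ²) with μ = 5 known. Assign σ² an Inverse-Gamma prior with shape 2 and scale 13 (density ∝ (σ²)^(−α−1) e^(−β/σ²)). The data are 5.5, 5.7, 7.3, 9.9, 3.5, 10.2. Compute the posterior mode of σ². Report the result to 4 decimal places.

Sum of squared deviations about the known mean: SS = (5.5−5)² + (5.7−5)² + (7.3−5)² + (9.9−5)² + (3.5−5)² + (10.2−5)² = 59.33.
The Normal likelihood contributes (σ²)^(−n/2) exp(−SS/(2σ²)), so the posterior is Inverse-Gamma(α + n/2, β + SS/2) = Inverse-Gamma(5, 42.665).
The mode of Inverse-Gamma(a, b) is b/(a+1) = 42.665/6 ≈ 7.1108.

σ̂²_MAP = 7.1108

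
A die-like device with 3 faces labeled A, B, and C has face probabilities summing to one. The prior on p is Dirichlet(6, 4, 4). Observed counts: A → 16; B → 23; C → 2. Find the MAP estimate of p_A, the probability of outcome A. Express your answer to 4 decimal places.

MAP estimate of p_A = 0.4038

The posterior is Dirichlet(αᵢ + nᵢ) = Dirichlet(22, 27, 6).
For a Dirichlet(a₁,…,a_K) with all aᵢ > 1, the mode has j-th component (aⱼ − 1)/(Σaᵢ − K).
Here Σaᵢ = 55 and K = 3, so p_A = (22 − 1)/(55 − 3) = 21/52 ≈ 0.4038.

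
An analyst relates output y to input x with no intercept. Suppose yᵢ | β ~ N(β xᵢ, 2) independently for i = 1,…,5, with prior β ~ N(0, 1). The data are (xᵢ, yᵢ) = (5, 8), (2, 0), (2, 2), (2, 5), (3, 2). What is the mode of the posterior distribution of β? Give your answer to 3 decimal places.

β̂_MAP = 1.250

log p(β | y) = −Σ(yᵢ − βxᵢ)²/(2·2) − β²/(2·1) + const.
Setting the derivative to zero: Σxᵢ(yᵢ − βxᵢ)/2 − β/1 = 0, so β = Σxᵢyᵢ / (Σxᵢ² + σ²/τ²).
Σxᵢyᵢ = 5·8 + 2·0 + 2·2 + 2·5 + 3·2 = 60; Σxᵢ² = 46; σ²/τ² = 2.
β̂_MAP = 60 / (46 + 2) = 60/48 ≈ 1.250.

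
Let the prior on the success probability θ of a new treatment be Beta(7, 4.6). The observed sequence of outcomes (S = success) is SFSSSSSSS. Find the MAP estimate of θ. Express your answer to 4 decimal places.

θ̂_MAP = 0.7527

Prior: Beta(7, 4.6).
Data: 8 successes in 9 trials (from the sequence). The binomial likelihood contributes θ^8(1−θ)^1, so the posterior is Beta(7+8, 4.6+1) = Beta(15, 5.6).
For Beta(a, b) with a, b > 1 the mode is (a−1)/(a+b−2) = 14/18.6 ≈ 0.7527.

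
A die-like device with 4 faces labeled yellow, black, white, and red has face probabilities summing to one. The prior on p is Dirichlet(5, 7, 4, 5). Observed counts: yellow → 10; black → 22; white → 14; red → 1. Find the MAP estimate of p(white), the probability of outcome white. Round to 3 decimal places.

MAP estimate of p(white) = 0.266

The posterior is Dirichlet(αᵢ + nᵢ) = Dirichlet(15, 29, 18, 6).
For a Dirichlet(a₁,…,a_K) with all aᵢ > 1, the mode has j-th component (aⱼ − 1)/(Σaᵢ − K).
Here Σaᵢ = 68 and K = 4, so p(white) = (18 − 1)/(68 − 4) = 17/64 ≈ 0.266.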